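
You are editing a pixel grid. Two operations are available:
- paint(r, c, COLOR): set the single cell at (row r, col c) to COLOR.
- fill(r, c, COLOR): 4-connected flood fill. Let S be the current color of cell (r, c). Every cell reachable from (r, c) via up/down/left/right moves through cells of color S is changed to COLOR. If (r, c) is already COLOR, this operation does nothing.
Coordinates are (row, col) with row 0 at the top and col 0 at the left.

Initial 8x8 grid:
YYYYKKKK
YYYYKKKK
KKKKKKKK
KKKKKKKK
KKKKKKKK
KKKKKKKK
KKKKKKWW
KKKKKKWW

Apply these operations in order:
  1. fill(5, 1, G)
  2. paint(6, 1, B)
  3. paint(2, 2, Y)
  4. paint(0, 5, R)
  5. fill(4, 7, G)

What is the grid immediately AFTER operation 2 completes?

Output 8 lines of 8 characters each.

After op 1 fill(5,1,G) [52 cells changed]:
YYYYGGGG
YYYYGGGG
GGGGGGGG
GGGGGGGG
GGGGGGGG
GGGGGGGG
GGGGGGWW
GGGGGGWW
After op 2 paint(6,1,B):
YYYYGGGG
YYYYGGGG
GGGGGGGG
GGGGGGGG
GGGGGGGG
GGGGGGGG
GBGGGGWW
GGGGGGWW

Answer: YYYYGGGG
YYYYGGGG
GGGGGGGG
GGGGGGGG
GGGGGGGG
GGGGGGGG
GBGGGGWW
GGGGGGWW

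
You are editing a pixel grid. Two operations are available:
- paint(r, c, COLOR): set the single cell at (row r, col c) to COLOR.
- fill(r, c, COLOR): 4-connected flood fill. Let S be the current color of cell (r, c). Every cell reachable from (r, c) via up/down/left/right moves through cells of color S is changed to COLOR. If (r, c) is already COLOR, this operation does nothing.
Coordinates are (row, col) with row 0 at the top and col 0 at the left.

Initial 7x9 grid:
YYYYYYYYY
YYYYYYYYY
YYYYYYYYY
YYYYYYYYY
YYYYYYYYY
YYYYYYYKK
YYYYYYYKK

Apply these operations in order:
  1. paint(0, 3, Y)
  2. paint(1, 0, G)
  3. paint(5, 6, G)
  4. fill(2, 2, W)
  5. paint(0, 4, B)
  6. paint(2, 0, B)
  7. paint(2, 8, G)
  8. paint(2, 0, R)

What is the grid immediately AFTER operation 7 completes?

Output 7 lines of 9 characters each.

After op 1 paint(0,3,Y):
YYYYYYYYY
YYYYYYYYY
YYYYYYYYY
YYYYYYYYY
YYYYYYYYY
YYYYYYYKK
YYYYYYYKK
After op 2 paint(1,0,G):
YYYYYYYYY
GYYYYYYYY
YYYYYYYYY
YYYYYYYYY
YYYYYYYYY
YYYYYYYKK
YYYYYYYKK
After op 3 paint(5,6,G):
YYYYYYYYY
GYYYYYYYY
YYYYYYYYY
YYYYYYYYY
YYYYYYYYY
YYYYYYGKK
YYYYYYYKK
After op 4 fill(2,2,W) [57 cells changed]:
WWWWWWWWW
GWWWWWWWW
WWWWWWWWW
WWWWWWWWW
WWWWWWWWW
WWWWWWGKK
WWWWWWWKK
After op 5 paint(0,4,B):
WWWWBWWWW
GWWWWWWWW
WWWWWWWWW
WWWWWWWWW
WWWWWWWWW
WWWWWWGKK
WWWWWWWKK
After op 6 paint(2,0,B):
WWWWBWWWW
GWWWWWWWW
BWWWWWWWW
WWWWWWWWW
WWWWWWWWW
WWWWWWGKK
WWWWWWWKK
After op 7 paint(2,8,G):
WWWWBWWWW
GWWWWWWWW
BWWWWWWWG
WWWWWWWWW
WWWWWWWWW
WWWWWWGKK
WWWWWWWKK

Answer: WWWWBWWWW
GWWWWWWWW
BWWWWWWWG
WWWWWWWWW
WWWWWWWWW
WWWWWWGKK
WWWWWWWKK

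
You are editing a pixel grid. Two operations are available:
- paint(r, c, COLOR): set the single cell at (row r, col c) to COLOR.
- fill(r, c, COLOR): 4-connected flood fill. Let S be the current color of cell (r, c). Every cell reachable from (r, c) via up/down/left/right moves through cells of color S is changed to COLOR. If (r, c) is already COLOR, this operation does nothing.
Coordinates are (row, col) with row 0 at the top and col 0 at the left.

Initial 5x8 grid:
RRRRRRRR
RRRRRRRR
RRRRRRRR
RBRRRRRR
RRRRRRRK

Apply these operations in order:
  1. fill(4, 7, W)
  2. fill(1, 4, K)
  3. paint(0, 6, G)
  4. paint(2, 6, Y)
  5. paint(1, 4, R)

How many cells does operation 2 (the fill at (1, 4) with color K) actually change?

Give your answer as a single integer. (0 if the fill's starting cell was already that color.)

Answer: 38

Derivation:
After op 1 fill(4,7,W) [1 cells changed]:
RRRRRRRR
RRRRRRRR
RRRRRRRR
RBRRRRRR
RRRRRRRW
After op 2 fill(1,4,K) [38 cells changed]:
KKKKKKKK
KKKKKKKK
KKKKKKKK
KBKKKKKK
KKKKKKKW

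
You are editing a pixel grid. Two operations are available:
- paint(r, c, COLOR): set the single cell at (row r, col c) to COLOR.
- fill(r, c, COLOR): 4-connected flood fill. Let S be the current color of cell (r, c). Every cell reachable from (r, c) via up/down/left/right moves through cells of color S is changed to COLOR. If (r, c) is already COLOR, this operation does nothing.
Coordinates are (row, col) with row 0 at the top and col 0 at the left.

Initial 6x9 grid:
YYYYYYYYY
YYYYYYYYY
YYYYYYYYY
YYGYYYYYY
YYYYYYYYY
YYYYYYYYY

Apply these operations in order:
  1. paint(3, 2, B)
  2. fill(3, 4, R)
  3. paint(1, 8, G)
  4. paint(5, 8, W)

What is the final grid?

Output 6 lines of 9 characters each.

Answer: RRRRRRRRR
RRRRRRRRG
RRRRRRRRR
RRBRRRRRR
RRRRRRRRR
RRRRRRRRW

Derivation:
After op 1 paint(3,2,B):
YYYYYYYYY
YYYYYYYYY
YYYYYYYYY
YYBYYYYYY
YYYYYYYYY
YYYYYYYYY
After op 2 fill(3,4,R) [53 cells changed]:
RRRRRRRRR
RRRRRRRRR
RRRRRRRRR
RRBRRRRRR
RRRRRRRRR
RRRRRRRRR
After op 3 paint(1,8,G):
RRRRRRRRR
RRRRRRRRG
RRRRRRRRR
RRBRRRRRR
RRRRRRRRR
RRRRRRRRR
After op 4 paint(5,8,W):
RRRRRRRRR
RRRRRRRRG
RRRRRRRRR
RRBRRRRRR
RRRRRRRRR
RRRRRRRRW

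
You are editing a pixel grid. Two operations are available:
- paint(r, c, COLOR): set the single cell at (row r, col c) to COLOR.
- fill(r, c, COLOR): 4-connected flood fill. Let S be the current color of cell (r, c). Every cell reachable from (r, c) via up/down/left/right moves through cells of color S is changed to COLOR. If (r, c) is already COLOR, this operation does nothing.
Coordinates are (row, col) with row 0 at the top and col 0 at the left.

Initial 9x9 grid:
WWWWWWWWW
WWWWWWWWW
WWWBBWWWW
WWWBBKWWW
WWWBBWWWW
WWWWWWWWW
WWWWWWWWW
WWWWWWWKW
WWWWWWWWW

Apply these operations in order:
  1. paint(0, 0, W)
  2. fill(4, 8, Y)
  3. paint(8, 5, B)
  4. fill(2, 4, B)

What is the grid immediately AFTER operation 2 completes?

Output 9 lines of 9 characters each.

Answer: YYYYYYYYY
YYYYYYYYY
YYYBBYYYY
YYYBBKYYY
YYYBBYYYY
YYYYYYYYY
YYYYYYYYY
YYYYYYYKY
YYYYYYYYY

Derivation:
After op 1 paint(0,0,W):
WWWWWWWWW
WWWWWWWWW
WWWBBWWWW
WWWBBKWWW
WWWBBWWWW
WWWWWWWWW
WWWWWWWWW
WWWWWWWKW
WWWWWWWWW
After op 2 fill(4,8,Y) [73 cells changed]:
YYYYYYYYY
YYYYYYYYY
YYYBBYYYY
YYYBBKYYY
YYYBBYYYY
YYYYYYYYY
YYYYYYYYY
YYYYYYYKY
YYYYYYYYY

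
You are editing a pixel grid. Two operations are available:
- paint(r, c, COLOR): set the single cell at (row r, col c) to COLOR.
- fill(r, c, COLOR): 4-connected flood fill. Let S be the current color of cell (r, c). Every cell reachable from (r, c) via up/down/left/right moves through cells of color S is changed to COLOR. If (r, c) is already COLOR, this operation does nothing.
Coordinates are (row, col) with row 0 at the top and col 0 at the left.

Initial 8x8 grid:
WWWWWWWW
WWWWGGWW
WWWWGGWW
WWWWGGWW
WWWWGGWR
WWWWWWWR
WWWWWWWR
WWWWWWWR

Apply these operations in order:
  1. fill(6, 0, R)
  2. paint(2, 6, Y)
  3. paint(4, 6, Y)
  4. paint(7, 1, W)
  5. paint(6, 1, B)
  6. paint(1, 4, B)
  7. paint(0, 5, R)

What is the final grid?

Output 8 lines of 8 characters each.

Answer: RRRRRRRR
RRRRBGRR
RRRRGGYR
RRRRGGRR
RRRRGGYR
RRRRRRRR
RBRRRRRR
RWRRRRRR

Derivation:
After op 1 fill(6,0,R) [52 cells changed]:
RRRRRRRR
RRRRGGRR
RRRRGGRR
RRRRGGRR
RRRRGGRR
RRRRRRRR
RRRRRRRR
RRRRRRRR
After op 2 paint(2,6,Y):
RRRRRRRR
RRRRGGRR
RRRRGGYR
RRRRGGRR
RRRRGGRR
RRRRRRRR
RRRRRRRR
RRRRRRRR
After op 3 paint(4,6,Y):
RRRRRRRR
RRRRGGRR
RRRRGGYR
RRRRGGRR
RRRRGGYR
RRRRRRRR
RRRRRRRR
RRRRRRRR
After op 4 paint(7,1,W):
RRRRRRRR
RRRRGGRR
RRRRGGYR
RRRRGGRR
RRRRGGYR
RRRRRRRR
RRRRRRRR
RWRRRRRR
After op 5 paint(6,1,B):
RRRRRRRR
RRRRGGRR
RRRRGGYR
RRRRGGRR
RRRRGGYR
RRRRRRRR
RBRRRRRR
RWRRRRRR
After op 6 paint(1,4,B):
RRRRRRRR
RRRRBGRR
RRRRGGYR
RRRRGGRR
RRRRGGYR
RRRRRRRR
RBRRRRRR
RWRRRRRR
After op 7 paint(0,5,R):
RRRRRRRR
RRRRBGRR
RRRRGGYR
RRRRGGRR
RRRRGGYR
RRRRRRRR
RBRRRRRR
RWRRRRRR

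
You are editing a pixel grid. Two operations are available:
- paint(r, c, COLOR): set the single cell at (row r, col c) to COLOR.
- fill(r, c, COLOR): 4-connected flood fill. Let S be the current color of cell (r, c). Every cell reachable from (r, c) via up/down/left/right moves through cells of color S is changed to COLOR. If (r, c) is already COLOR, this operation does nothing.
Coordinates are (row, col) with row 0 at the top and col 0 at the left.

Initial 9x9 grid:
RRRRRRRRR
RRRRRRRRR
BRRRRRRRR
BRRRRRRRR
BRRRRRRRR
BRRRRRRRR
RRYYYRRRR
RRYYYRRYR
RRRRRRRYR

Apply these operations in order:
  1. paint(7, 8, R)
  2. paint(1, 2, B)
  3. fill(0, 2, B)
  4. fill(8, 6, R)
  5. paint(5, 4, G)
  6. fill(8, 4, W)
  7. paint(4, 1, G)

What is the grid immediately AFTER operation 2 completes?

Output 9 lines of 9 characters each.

After op 1 paint(7,8,R):
RRRRRRRRR
RRRRRRRRR
BRRRRRRRR
BRRRRRRRR
BRRRRRRRR
BRRRRRRRR
RRYYYRRRR
RRYYYRRYR
RRRRRRRYR
After op 2 paint(1,2,B):
RRRRRRRRR
RRBRRRRRR
BRRRRRRRR
BRRRRRRRR
BRRRRRRRR
BRRRRRRRR
RRYYYRRRR
RRYYYRRYR
RRRRRRRYR

Answer: RRRRRRRRR
RRBRRRRRR
BRRRRRRRR
BRRRRRRRR
BRRRRRRRR
BRRRRRRRR
RRYYYRRRR
RRYYYRRYR
RRRRRRRYR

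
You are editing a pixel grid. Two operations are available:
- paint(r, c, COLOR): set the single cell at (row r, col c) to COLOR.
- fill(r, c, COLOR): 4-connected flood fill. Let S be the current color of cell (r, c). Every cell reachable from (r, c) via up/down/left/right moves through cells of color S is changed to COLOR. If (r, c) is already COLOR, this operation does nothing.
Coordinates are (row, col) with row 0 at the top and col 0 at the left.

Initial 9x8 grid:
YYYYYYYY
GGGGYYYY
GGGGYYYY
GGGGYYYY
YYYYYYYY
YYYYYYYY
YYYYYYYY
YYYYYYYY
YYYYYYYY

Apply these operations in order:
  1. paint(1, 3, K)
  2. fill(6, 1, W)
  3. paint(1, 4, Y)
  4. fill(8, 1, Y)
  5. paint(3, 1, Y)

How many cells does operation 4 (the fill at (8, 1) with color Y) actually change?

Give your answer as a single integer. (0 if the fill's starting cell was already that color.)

After op 1 paint(1,3,K):
YYYYYYYY
GGGKYYYY
GGGGYYYY
GGGGYYYY
YYYYYYYY
YYYYYYYY
YYYYYYYY
YYYYYYYY
YYYYYYYY
After op 2 fill(6,1,W) [60 cells changed]:
WWWWWWWW
GGGKWWWW
GGGGWWWW
GGGGWWWW
WWWWWWWW
WWWWWWWW
WWWWWWWW
WWWWWWWW
WWWWWWWW
After op 3 paint(1,4,Y):
WWWWWWWW
GGGKYWWW
GGGGWWWW
GGGGWWWW
WWWWWWWW
WWWWWWWW
WWWWWWWW
WWWWWWWW
WWWWWWWW
After op 4 fill(8,1,Y) [59 cells changed]:
YYYYYYYY
GGGKYYYY
GGGGYYYY
GGGGYYYY
YYYYYYYY
YYYYYYYY
YYYYYYYY
YYYYYYYY
YYYYYYYY

Answer: 59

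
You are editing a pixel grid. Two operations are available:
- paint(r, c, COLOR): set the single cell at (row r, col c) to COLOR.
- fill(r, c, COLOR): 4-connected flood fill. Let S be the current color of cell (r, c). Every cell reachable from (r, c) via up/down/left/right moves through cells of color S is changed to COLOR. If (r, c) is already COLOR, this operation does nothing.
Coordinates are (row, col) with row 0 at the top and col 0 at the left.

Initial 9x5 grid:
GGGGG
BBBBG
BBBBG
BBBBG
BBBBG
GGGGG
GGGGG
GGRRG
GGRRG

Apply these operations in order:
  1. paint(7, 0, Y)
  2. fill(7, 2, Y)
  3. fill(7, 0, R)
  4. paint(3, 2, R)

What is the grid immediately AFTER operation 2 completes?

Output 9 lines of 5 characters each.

Answer: GGGGG
BBBBG
BBBBG
BBBBG
BBBBG
GGGGG
GGGGG
YGYYG
GGYYG

Derivation:
After op 1 paint(7,0,Y):
GGGGG
BBBBG
BBBBG
BBBBG
BBBBG
GGGGG
GGGGG
YGRRG
GGRRG
After op 2 fill(7,2,Y) [4 cells changed]:
GGGGG
BBBBG
BBBBG
BBBBG
BBBBG
GGGGG
GGGGG
YGYYG
GGYYG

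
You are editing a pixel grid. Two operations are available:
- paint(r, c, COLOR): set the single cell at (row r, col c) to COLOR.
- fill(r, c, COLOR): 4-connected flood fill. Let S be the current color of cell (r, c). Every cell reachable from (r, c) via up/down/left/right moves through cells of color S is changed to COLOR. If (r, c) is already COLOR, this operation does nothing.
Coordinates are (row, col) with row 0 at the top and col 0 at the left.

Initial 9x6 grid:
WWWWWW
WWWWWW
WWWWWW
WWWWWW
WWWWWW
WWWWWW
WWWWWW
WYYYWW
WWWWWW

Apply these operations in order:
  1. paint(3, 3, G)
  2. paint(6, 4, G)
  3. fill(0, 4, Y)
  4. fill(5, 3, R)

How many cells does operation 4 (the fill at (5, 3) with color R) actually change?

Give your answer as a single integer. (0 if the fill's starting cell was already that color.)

After op 1 paint(3,3,G):
WWWWWW
WWWWWW
WWWWWW
WWWGWW
WWWWWW
WWWWWW
WWWWWW
WYYYWW
WWWWWW
After op 2 paint(6,4,G):
WWWWWW
WWWWWW
WWWWWW
WWWGWW
WWWWWW
WWWWWW
WWWWGW
WYYYWW
WWWWWW
After op 3 fill(0,4,Y) [49 cells changed]:
YYYYYY
YYYYYY
YYYYYY
YYYGYY
YYYYYY
YYYYYY
YYYYGY
YYYYYY
YYYYYY
After op 4 fill(5,3,R) [52 cells changed]:
RRRRRR
RRRRRR
RRRRRR
RRRGRR
RRRRRR
RRRRRR
RRRRGR
RRRRRR
RRRRRR

Answer: 52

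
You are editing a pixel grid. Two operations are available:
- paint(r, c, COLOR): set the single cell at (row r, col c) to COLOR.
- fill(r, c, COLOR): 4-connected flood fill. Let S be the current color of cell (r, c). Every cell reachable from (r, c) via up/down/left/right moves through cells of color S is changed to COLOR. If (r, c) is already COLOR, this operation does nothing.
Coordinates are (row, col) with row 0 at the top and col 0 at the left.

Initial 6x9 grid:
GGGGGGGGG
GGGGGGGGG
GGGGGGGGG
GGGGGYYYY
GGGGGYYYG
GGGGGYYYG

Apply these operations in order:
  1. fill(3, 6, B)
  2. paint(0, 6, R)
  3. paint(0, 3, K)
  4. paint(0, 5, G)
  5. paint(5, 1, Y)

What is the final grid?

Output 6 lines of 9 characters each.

Answer: GGGKGGRGG
GGGGGGGGG
GGGGGGGGG
GGGGGBBBB
GGGGGBBBG
GYGGGBBBG

Derivation:
After op 1 fill(3,6,B) [10 cells changed]:
GGGGGGGGG
GGGGGGGGG
GGGGGGGGG
GGGGGBBBB
GGGGGBBBG
GGGGGBBBG
After op 2 paint(0,6,R):
GGGGGGRGG
GGGGGGGGG
GGGGGGGGG
GGGGGBBBB
GGGGGBBBG
GGGGGBBBG
After op 3 paint(0,3,K):
GGGKGGRGG
GGGGGGGGG
GGGGGGGGG
GGGGGBBBB
GGGGGBBBG
GGGGGBBBG
After op 4 paint(0,5,G):
GGGKGGRGG
GGGGGGGGG
GGGGGGGGG
GGGGGBBBB
GGGGGBBBG
GGGGGBBBG
After op 5 paint(5,1,Y):
GGGKGGRGG
GGGGGGGGG
GGGGGGGGG
GGGGGBBBB
GGGGGBBBG
GYGGGBBBG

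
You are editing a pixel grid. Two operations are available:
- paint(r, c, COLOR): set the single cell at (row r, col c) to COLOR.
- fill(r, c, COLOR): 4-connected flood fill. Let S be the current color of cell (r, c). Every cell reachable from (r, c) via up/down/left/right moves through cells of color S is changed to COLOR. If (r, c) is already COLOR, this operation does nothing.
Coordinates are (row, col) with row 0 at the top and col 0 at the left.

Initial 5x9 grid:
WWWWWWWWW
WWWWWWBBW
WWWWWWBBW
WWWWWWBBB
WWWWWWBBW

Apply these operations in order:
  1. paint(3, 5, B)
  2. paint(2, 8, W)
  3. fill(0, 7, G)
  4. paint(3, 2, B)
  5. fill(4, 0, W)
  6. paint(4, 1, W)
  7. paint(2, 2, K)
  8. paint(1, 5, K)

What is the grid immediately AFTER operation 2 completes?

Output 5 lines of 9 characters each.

Answer: WWWWWWWWW
WWWWWWBBW
WWWWWWBBW
WWWWWBBBB
WWWWWWBBW

Derivation:
After op 1 paint(3,5,B):
WWWWWWWWW
WWWWWWBBW
WWWWWWBBW
WWWWWBBBB
WWWWWWBBW
After op 2 paint(2,8,W):
WWWWWWWWW
WWWWWWBBW
WWWWWWBBW
WWWWWBBBB
WWWWWWBBW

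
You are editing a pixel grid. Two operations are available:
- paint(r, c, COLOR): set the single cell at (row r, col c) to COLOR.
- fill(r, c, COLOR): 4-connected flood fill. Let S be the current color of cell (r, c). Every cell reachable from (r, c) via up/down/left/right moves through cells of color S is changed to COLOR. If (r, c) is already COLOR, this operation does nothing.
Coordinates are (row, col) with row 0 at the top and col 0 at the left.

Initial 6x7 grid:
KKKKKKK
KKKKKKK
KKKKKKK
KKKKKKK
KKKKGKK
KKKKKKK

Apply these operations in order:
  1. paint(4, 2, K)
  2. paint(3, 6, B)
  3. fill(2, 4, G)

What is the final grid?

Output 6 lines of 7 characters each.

After op 1 paint(4,2,K):
KKKKKKK
KKKKKKK
KKKKKKK
KKKKKKK
KKKKGKK
KKKKKKK
After op 2 paint(3,6,B):
KKKKKKK
KKKKKKK
KKKKKKK
KKKKKKB
KKKKGKK
KKKKKKK
After op 3 fill(2,4,G) [40 cells changed]:
GGGGGGG
GGGGGGG
GGGGGGG
GGGGGGB
GGGGGGG
GGGGGGG

Answer: GGGGGGG
GGGGGGG
GGGGGGG
GGGGGGB
GGGGGGG
GGGGGGG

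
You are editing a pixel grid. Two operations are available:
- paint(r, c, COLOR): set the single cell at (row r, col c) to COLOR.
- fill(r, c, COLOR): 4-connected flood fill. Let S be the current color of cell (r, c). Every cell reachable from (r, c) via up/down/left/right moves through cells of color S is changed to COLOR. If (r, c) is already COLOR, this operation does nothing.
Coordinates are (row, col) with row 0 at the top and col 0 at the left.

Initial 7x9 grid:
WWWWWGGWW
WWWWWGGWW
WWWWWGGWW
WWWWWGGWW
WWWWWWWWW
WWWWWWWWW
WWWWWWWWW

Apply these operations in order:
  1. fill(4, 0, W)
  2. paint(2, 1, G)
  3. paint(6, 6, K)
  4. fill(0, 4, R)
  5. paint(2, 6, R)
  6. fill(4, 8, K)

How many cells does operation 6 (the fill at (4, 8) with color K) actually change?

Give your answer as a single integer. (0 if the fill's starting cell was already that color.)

After op 1 fill(4,0,W) [0 cells changed]:
WWWWWGGWW
WWWWWGGWW
WWWWWGGWW
WWWWWGGWW
WWWWWWWWW
WWWWWWWWW
WWWWWWWWW
After op 2 paint(2,1,G):
WWWWWGGWW
WWWWWGGWW
WGWWWGGWW
WWWWWGGWW
WWWWWWWWW
WWWWWWWWW
WWWWWWWWW
After op 3 paint(6,6,K):
WWWWWGGWW
WWWWWGGWW
WGWWWGGWW
WWWWWGGWW
WWWWWWWWW
WWWWWWWWW
WWWWWWKWW
After op 4 fill(0,4,R) [53 cells changed]:
RRRRRGGRR
RRRRRGGRR
RGRRRGGRR
RRRRRGGRR
RRRRRRRRR
RRRRRRRRR
RRRRRRKRR
After op 5 paint(2,6,R):
RRRRRGGRR
RRRRRGGRR
RGRRRGRRR
RRRRRGGRR
RRRRRRRRR
RRRRRRRRR
RRRRRRKRR
After op 6 fill(4,8,K) [54 cells changed]:
KKKKKGGKK
KKKKKGGKK
KGKKKGKKK
KKKKKGGKK
KKKKKKKKK
KKKKKKKKK
KKKKKKKKK

Answer: 54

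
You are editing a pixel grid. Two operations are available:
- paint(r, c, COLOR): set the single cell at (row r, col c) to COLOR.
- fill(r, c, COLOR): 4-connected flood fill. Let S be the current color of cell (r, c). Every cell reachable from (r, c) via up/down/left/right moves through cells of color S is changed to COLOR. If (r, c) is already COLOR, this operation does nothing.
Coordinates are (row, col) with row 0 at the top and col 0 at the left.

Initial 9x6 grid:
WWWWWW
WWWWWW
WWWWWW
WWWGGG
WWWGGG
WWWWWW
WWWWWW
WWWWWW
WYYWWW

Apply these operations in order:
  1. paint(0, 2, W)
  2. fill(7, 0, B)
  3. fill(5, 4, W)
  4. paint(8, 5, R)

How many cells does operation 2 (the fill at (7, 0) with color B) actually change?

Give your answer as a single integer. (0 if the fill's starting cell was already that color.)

Answer: 46

Derivation:
After op 1 paint(0,2,W):
WWWWWW
WWWWWW
WWWWWW
WWWGGG
WWWGGG
WWWWWW
WWWWWW
WWWWWW
WYYWWW
After op 2 fill(7,0,B) [46 cells changed]:
BBBBBB
BBBBBB
BBBBBB
BBBGGG
BBBGGG
BBBBBB
BBBBBB
BBBBBB
BYYBBB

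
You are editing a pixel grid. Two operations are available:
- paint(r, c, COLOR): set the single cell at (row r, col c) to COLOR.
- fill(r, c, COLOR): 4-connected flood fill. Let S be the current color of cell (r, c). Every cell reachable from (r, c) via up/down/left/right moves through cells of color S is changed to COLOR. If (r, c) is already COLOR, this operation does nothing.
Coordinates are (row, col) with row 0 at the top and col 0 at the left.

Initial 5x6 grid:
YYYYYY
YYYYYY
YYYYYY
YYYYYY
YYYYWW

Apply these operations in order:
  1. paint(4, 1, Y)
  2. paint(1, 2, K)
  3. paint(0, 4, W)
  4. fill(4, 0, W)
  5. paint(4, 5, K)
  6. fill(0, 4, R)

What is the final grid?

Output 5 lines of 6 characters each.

After op 1 paint(4,1,Y):
YYYYYY
YYYYYY
YYYYYY
YYYYYY
YYYYWW
After op 2 paint(1,2,K):
YYYYYY
YYKYYY
YYYYYY
YYYYYY
YYYYWW
After op 3 paint(0,4,W):
YYYYWY
YYKYYY
YYYYYY
YYYYYY
YYYYWW
After op 4 fill(4,0,W) [26 cells changed]:
WWWWWW
WWKWWW
WWWWWW
WWWWWW
WWWWWW
After op 5 paint(4,5,K):
WWWWWW
WWKWWW
WWWWWW
WWWWWW
WWWWWK
After op 6 fill(0,4,R) [28 cells changed]:
RRRRRR
RRKRRR
RRRRRR
RRRRRR
RRRRRK

Answer: RRRRRR
RRKRRR
RRRRRR
RRRRRR
RRRRRK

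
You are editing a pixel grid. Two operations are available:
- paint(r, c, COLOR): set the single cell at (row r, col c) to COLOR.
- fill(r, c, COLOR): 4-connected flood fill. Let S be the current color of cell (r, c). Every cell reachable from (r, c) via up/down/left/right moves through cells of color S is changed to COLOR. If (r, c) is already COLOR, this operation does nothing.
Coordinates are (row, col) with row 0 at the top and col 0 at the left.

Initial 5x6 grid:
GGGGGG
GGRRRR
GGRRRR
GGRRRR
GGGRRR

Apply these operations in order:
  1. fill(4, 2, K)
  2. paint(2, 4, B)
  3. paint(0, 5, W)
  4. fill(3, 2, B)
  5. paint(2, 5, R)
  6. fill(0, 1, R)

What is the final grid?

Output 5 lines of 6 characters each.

After op 1 fill(4,2,K) [15 cells changed]:
KKKKKK
KKRRRR
KKRRRR
KKRRRR
KKKRRR
After op 2 paint(2,4,B):
KKKKKK
KKRRRR
KKRRBR
KKRRRR
KKKRRR
After op 3 paint(0,5,W):
KKKKKW
KKRRRR
KKRRBR
KKRRRR
KKKRRR
After op 4 fill(3,2,B) [14 cells changed]:
KKKKKW
KKBBBB
KKBBBB
KKBBBB
KKKBBB
After op 5 paint(2,5,R):
KKKKKW
KKBBBB
KKBBBR
KKBBBB
KKKBBB
After op 6 fill(0,1,R) [14 cells changed]:
RRRRRW
RRBBBB
RRBBBR
RRBBBB
RRRBBB

Answer: RRRRRW
RRBBBB
RRBBBR
RRBBBB
RRRBBB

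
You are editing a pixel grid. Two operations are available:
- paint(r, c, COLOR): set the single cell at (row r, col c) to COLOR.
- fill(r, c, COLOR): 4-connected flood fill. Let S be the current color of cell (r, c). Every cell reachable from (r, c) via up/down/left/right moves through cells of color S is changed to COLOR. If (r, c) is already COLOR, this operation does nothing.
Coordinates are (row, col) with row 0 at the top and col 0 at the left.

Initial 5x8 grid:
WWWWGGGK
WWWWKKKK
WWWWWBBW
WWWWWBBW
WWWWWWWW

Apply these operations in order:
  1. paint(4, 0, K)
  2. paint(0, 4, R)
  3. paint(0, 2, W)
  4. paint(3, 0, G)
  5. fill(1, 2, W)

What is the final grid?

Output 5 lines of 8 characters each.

Answer: WWWWRGGK
WWWWKKKK
WWWWWBBW
GWWWWBBW
KWWWWWWW

Derivation:
After op 1 paint(4,0,K):
WWWWGGGK
WWWWKKKK
WWWWWBBW
WWWWWBBW
KWWWWWWW
After op 2 paint(0,4,R):
WWWWRGGK
WWWWKKKK
WWWWWBBW
WWWWWBBW
KWWWWWWW
After op 3 paint(0,2,W):
WWWWRGGK
WWWWKKKK
WWWWWBBW
WWWWWBBW
KWWWWWWW
After op 4 paint(3,0,G):
WWWWRGGK
WWWWKKKK
WWWWWBBW
GWWWWBBW
KWWWWWWW
After op 5 fill(1,2,W) [0 cells changed]:
WWWWRGGK
WWWWKKKK
WWWWWBBW
GWWWWBBW
KWWWWWWW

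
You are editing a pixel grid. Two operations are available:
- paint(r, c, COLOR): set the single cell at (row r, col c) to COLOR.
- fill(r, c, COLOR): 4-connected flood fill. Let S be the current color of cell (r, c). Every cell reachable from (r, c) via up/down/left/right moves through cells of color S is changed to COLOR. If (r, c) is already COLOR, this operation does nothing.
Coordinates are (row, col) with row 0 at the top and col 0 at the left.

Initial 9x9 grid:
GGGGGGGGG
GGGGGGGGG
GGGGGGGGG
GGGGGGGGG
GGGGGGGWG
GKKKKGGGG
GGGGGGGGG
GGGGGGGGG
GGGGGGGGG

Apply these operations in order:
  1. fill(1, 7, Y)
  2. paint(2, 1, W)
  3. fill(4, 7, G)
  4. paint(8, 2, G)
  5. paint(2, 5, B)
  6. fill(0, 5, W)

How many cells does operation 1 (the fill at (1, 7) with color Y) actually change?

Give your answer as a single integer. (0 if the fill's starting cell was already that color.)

Answer: 76

Derivation:
After op 1 fill(1,7,Y) [76 cells changed]:
YYYYYYYYY
YYYYYYYYY
YYYYYYYYY
YYYYYYYYY
YYYYYYYWY
YKKKKYYYY
YYYYYYYYY
YYYYYYYYY
YYYYYYYYY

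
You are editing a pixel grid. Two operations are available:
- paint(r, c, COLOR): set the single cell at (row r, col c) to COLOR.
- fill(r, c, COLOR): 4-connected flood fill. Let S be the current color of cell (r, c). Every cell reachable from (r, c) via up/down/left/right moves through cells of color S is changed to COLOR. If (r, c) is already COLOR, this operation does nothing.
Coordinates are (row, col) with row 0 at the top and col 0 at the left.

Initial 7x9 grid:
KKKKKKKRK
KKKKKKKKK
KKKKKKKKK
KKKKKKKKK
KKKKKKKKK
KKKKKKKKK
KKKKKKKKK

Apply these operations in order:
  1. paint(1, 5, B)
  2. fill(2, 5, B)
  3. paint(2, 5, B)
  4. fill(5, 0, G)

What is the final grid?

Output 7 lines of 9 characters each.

After op 1 paint(1,5,B):
KKKKKKKRK
KKKKKBKKK
KKKKKKKKK
KKKKKKKKK
KKKKKKKKK
KKKKKKKKK
KKKKKKKKK
After op 2 fill(2,5,B) [61 cells changed]:
BBBBBBBRB
BBBBBBBBB
BBBBBBBBB
BBBBBBBBB
BBBBBBBBB
BBBBBBBBB
BBBBBBBBB
After op 3 paint(2,5,B):
BBBBBBBRB
BBBBBBBBB
BBBBBBBBB
BBBBBBBBB
BBBBBBBBB
BBBBBBBBB
BBBBBBBBB
After op 4 fill(5,0,G) [62 cells changed]:
GGGGGGGRG
GGGGGGGGG
GGGGGGGGG
GGGGGGGGG
GGGGGGGGG
GGGGGGGGG
GGGGGGGGG

Answer: GGGGGGGRG
GGGGGGGGG
GGGGGGGGG
GGGGGGGGG
GGGGGGGGG
GGGGGGGGG
GGGGGGGGG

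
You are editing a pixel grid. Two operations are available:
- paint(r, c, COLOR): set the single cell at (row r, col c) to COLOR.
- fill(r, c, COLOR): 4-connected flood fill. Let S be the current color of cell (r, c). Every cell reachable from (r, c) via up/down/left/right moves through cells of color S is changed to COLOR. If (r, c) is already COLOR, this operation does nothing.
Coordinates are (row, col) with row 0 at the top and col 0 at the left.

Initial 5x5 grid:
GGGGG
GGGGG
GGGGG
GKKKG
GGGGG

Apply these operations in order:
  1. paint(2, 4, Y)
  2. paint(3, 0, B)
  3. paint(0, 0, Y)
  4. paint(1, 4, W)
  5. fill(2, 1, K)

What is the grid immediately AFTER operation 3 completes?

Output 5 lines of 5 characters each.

After op 1 paint(2,4,Y):
GGGGG
GGGGG
GGGGY
GKKKG
GGGGG
After op 2 paint(3,0,B):
GGGGG
GGGGG
GGGGY
BKKKG
GGGGG
After op 3 paint(0,0,Y):
YGGGG
GGGGG
GGGGY
BKKKG
GGGGG

Answer: YGGGG
GGGGG
GGGGY
BKKKG
GGGGG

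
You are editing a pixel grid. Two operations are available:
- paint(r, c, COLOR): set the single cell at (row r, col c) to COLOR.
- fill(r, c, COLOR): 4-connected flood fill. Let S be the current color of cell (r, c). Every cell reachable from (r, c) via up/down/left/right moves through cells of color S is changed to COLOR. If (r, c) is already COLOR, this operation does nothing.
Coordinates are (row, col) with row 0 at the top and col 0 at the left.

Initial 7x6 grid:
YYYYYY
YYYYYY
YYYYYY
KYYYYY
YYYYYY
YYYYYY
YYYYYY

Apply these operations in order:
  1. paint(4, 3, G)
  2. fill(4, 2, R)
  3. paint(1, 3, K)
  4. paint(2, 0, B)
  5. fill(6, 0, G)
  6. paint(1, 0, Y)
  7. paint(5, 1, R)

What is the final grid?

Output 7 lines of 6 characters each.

After op 1 paint(4,3,G):
YYYYYY
YYYYYY
YYYYYY
KYYYYY
YYYGYY
YYYYYY
YYYYYY
After op 2 fill(4,2,R) [40 cells changed]:
RRRRRR
RRRRRR
RRRRRR
KRRRRR
RRRGRR
RRRRRR
RRRRRR
After op 3 paint(1,3,K):
RRRRRR
RRRKRR
RRRRRR
KRRRRR
RRRGRR
RRRRRR
RRRRRR
After op 4 paint(2,0,B):
RRRRRR
RRRKRR
BRRRRR
KRRRRR
RRRGRR
RRRRRR
RRRRRR
After op 5 fill(6,0,G) [38 cells changed]:
GGGGGG
GGGKGG
BGGGGG
KGGGGG
GGGGGG
GGGGGG
GGGGGG
After op 6 paint(1,0,Y):
GGGGGG
YGGKGG
BGGGGG
KGGGGG
GGGGGG
GGGGGG
GGGGGG
After op 7 paint(5,1,R):
GGGGGG
YGGKGG
BGGGGG
KGGGGG
GGGGGG
GRGGGG
GGGGGG

Answer: GGGGGG
YGGKGG
BGGGGG
KGGGGG
GGGGGG
GRGGGG
GGGGGG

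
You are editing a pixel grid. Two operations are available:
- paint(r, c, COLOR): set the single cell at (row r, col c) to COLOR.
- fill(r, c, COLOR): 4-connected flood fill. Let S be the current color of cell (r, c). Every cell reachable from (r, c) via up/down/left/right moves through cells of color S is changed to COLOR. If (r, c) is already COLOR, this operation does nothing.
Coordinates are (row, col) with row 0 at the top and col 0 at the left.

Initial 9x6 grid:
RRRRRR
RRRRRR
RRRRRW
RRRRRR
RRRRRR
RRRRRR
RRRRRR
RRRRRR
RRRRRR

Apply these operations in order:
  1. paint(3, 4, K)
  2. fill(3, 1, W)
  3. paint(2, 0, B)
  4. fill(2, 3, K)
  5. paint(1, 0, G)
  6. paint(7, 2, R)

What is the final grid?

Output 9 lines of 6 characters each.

Answer: KKKKKK
GKKKKK
BKKKKK
KKKKKK
KKKKKK
KKKKKK
KKKKKK
KKRKKK
KKKKKK

Derivation:
After op 1 paint(3,4,K):
RRRRRR
RRRRRR
RRRRRW
RRRRKR
RRRRRR
RRRRRR
RRRRRR
RRRRRR
RRRRRR
After op 2 fill(3,1,W) [52 cells changed]:
WWWWWW
WWWWWW
WWWWWW
WWWWKW
WWWWWW
WWWWWW
WWWWWW
WWWWWW
WWWWWW
After op 3 paint(2,0,B):
WWWWWW
WWWWWW
BWWWWW
WWWWKW
WWWWWW
WWWWWW
WWWWWW
WWWWWW
WWWWWW
After op 4 fill(2,3,K) [52 cells changed]:
KKKKKK
KKKKKK
BKKKKK
KKKKKK
KKKKKK
KKKKKK
KKKKKK
KKKKKK
KKKKKK
After op 5 paint(1,0,G):
KKKKKK
GKKKKK
BKKKKK
KKKKKK
KKKKKK
KKKKKK
KKKKKK
KKKKKK
KKKKKK
After op 6 paint(7,2,R):
KKKKKK
GKKKKK
BKKKKK
KKKKKK
KKKKKK
KKKKKK
KKKKKK
KKRKKK
KKKKKK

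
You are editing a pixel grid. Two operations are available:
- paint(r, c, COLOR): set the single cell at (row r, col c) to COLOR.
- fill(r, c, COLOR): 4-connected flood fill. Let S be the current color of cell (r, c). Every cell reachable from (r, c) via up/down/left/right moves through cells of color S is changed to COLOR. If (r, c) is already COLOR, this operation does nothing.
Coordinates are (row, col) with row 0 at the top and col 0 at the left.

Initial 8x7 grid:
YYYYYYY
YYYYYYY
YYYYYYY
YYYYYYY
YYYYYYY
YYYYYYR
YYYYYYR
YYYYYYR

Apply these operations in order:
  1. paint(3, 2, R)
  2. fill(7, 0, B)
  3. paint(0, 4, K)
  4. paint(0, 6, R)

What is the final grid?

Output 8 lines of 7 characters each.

After op 1 paint(3,2,R):
YYYYYYY
YYYYYYY
YYYYYYY
YYRYYYY
YYYYYYY
YYYYYYR
YYYYYYR
YYYYYYR
After op 2 fill(7,0,B) [52 cells changed]:
BBBBBBB
BBBBBBB
BBBBBBB
BBRBBBB
BBBBBBB
BBBBBBR
BBBBBBR
BBBBBBR
After op 3 paint(0,4,K):
BBBBKBB
BBBBBBB
BBBBBBB
BBRBBBB
BBBBBBB
BBBBBBR
BBBBBBR
BBBBBBR
After op 4 paint(0,6,R):
BBBBKBR
BBBBBBB
BBBBBBB
BBRBBBB
BBBBBBB
BBBBBBR
BBBBBBR
BBBBBBR

Answer: BBBBKBR
BBBBBBB
BBBBBBB
BBRBBBB
BBBBBBB
BBBBBBR
BBBBBBR
BBBBBBR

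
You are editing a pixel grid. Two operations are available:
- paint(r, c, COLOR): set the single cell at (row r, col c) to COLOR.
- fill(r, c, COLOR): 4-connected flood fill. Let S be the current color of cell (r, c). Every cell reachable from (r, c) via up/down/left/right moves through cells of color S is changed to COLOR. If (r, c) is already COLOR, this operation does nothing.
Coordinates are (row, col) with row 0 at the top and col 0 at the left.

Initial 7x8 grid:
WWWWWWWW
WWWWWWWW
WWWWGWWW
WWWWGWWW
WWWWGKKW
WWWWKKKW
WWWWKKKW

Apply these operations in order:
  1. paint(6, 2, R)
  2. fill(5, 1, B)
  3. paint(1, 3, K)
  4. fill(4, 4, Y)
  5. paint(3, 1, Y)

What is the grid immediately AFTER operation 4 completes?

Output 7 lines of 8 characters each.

Answer: BBBBBBBB
BBBKBBBB
BBBBYBBB
BBBBYBBB
BBBBYKKB
BBBBKKKB
BBRBKKKB

Derivation:
After op 1 paint(6,2,R):
WWWWWWWW
WWWWWWWW
WWWWGWWW
WWWWGWWW
WWWWGKKW
WWWWKKKW
WWRWKKKW
After op 2 fill(5,1,B) [44 cells changed]:
BBBBBBBB
BBBBBBBB
BBBBGBBB
BBBBGBBB
BBBBGKKB
BBBBKKKB
BBRBKKKB
After op 3 paint(1,3,K):
BBBBBBBB
BBBKBBBB
BBBBGBBB
BBBBGBBB
BBBBGKKB
BBBBKKKB
BBRBKKKB
After op 4 fill(4,4,Y) [3 cells changed]:
BBBBBBBB
BBBKBBBB
BBBBYBBB
BBBBYBBB
BBBBYKKB
BBBBKKKB
BBRBKKKB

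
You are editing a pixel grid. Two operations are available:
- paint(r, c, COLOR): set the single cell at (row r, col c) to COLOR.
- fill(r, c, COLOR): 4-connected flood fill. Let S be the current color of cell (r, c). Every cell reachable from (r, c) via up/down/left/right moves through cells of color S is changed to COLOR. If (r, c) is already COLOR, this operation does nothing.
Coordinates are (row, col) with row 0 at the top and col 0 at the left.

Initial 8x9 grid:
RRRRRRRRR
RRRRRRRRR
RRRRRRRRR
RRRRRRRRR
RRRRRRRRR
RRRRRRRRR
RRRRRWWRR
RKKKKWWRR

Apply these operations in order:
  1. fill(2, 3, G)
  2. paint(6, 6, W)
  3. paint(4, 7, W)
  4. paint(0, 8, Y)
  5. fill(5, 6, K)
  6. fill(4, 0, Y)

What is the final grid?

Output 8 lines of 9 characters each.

After op 1 fill(2,3,G) [64 cells changed]:
GGGGGGGGG
GGGGGGGGG
GGGGGGGGG
GGGGGGGGG
GGGGGGGGG
GGGGGGGGG
GGGGGWWGG
GKKKKWWGG
After op 2 paint(6,6,W):
GGGGGGGGG
GGGGGGGGG
GGGGGGGGG
GGGGGGGGG
GGGGGGGGG
GGGGGGGGG
GGGGGWWGG
GKKKKWWGG
After op 3 paint(4,7,W):
GGGGGGGGG
GGGGGGGGG
GGGGGGGGG
GGGGGGGGG
GGGGGGGWG
GGGGGGGGG
GGGGGWWGG
GKKKKWWGG
After op 4 paint(0,8,Y):
GGGGGGGGY
GGGGGGGGG
GGGGGGGGG
GGGGGGGGG
GGGGGGGWG
GGGGGGGGG
GGGGGWWGG
GKKKKWWGG
After op 5 fill(5,6,K) [62 cells changed]:
KKKKKKKKY
KKKKKKKKK
KKKKKKKKK
KKKKKKKKK
KKKKKKKWK
KKKKKKKKK
KKKKKWWKK
KKKKKWWKK
After op 6 fill(4,0,Y) [66 cells changed]:
YYYYYYYYY
YYYYYYYYY
YYYYYYYYY
YYYYYYYYY
YYYYYYYWY
YYYYYYYYY
YYYYYWWYY
YYYYYWWYY

Answer: YYYYYYYYY
YYYYYYYYY
YYYYYYYYY
YYYYYYYYY
YYYYYYYWY
YYYYYYYYY
YYYYYWWYY
YYYYYWWYY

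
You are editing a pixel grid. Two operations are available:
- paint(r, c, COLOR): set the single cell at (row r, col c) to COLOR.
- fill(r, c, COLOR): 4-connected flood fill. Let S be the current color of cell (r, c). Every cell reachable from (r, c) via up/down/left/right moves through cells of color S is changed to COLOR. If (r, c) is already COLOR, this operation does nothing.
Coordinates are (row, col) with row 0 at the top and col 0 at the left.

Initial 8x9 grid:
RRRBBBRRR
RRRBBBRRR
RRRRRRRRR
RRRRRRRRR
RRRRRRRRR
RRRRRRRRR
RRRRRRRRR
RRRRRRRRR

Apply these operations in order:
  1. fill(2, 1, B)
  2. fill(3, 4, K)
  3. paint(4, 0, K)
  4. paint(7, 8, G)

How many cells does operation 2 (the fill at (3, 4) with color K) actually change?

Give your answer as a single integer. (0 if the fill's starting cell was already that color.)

After op 1 fill(2,1,B) [66 cells changed]:
BBBBBBBBB
BBBBBBBBB
BBBBBBBBB
BBBBBBBBB
BBBBBBBBB
BBBBBBBBB
BBBBBBBBB
BBBBBBBBB
After op 2 fill(3,4,K) [72 cells changed]:
KKKKKKKKK
KKKKKKKKK
KKKKKKKKK
KKKKKKKKK
KKKKKKKKK
KKKKKKKKK
KKKKKKKKK
KKKKKKKKK

Answer: 72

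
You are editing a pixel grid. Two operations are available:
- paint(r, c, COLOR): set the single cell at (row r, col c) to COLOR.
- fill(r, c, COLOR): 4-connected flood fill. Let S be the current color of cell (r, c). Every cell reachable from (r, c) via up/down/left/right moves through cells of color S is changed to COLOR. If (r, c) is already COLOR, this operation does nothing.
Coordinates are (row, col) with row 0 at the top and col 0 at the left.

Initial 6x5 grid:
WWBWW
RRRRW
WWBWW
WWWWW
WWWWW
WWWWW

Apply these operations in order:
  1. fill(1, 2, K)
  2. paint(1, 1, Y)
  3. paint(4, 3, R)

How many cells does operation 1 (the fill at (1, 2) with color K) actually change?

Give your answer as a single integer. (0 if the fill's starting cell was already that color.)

Answer: 4

Derivation:
After op 1 fill(1,2,K) [4 cells changed]:
WWBWW
KKKKW
WWBWW
WWWWW
WWWWW
WWWWW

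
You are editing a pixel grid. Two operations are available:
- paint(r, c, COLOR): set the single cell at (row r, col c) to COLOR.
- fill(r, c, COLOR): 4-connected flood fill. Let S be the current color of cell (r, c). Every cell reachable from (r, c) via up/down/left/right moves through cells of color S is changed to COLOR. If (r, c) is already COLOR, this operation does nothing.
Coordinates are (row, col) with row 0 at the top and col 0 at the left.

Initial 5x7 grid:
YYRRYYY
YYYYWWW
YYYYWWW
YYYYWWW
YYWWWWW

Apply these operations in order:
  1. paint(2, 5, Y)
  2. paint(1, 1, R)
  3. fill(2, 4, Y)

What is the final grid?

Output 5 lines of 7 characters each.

After op 1 paint(2,5,Y):
YYRRYYY
YYYYWWW
YYYYWYW
YYYYWWW
YYWWWWW
After op 2 paint(1,1,R):
YYRRYYY
YRYYWWW
YYYYWYW
YYYYWWW
YYWWWWW
After op 3 fill(2,4,Y) [13 cells changed]:
YYRRYYY
YRYYYYY
YYYYYYY
YYYYYYY
YYYYYYY

Answer: YYRRYYY
YRYYYYY
YYYYYYY
YYYYYYY
YYYYYYY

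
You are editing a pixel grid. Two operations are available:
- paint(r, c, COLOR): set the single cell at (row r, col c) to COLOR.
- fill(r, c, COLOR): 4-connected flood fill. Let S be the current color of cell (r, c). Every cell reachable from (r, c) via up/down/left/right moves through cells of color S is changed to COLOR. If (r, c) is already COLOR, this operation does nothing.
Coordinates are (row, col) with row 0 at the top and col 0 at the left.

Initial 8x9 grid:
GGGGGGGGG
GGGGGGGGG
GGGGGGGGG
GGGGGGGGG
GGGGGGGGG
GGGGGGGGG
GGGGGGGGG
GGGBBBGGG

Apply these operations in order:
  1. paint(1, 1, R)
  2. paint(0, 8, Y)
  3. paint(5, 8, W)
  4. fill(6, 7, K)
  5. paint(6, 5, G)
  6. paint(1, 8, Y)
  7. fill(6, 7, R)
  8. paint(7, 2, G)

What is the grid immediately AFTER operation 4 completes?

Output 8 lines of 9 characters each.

After op 1 paint(1,1,R):
GGGGGGGGG
GRGGGGGGG
GGGGGGGGG
GGGGGGGGG
GGGGGGGGG
GGGGGGGGG
GGGGGGGGG
GGGBBBGGG
After op 2 paint(0,8,Y):
GGGGGGGGY
GRGGGGGGG
GGGGGGGGG
GGGGGGGGG
GGGGGGGGG
GGGGGGGGG
GGGGGGGGG
GGGBBBGGG
After op 3 paint(5,8,W):
GGGGGGGGY
GRGGGGGGG
GGGGGGGGG
GGGGGGGGG
GGGGGGGGG
GGGGGGGGW
GGGGGGGGG
GGGBBBGGG
After op 4 fill(6,7,K) [66 cells changed]:
KKKKKKKKY
KRKKKKKKK
KKKKKKKKK
KKKKKKKKK
KKKKKKKKK
KKKKKKKKW
KKKKKKKKK
KKKBBBKKK

Answer: KKKKKKKKY
KRKKKKKKK
KKKKKKKKK
KKKKKKKKK
KKKKKKKKK
KKKKKKKKW
KKKKKKKKK
KKKBBBKKK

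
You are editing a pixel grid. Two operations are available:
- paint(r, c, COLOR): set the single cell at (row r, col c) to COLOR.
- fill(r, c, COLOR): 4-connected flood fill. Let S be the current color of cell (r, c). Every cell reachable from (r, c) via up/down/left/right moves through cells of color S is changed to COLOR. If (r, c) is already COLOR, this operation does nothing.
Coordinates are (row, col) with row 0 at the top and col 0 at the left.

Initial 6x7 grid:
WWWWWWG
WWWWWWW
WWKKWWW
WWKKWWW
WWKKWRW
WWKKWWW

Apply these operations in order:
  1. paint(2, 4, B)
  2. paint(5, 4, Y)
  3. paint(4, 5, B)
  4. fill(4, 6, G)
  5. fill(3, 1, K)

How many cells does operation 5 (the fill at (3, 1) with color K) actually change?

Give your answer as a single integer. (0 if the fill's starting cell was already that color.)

After op 1 paint(2,4,B):
WWWWWWG
WWWWWWW
WWKKBWW
WWKKWWW
WWKKWRW
WWKKWWW
After op 2 paint(5,4,Y):
WWWWWWG
WWWWWWW
WWKKBWW
WWKKWWW
WWKKWRW
WWKKYWW
After op 3 paint(4,5,B):
WWWWWWG
WWWWWWW
WWKKBWW
WWKKWWW
WWKKWBW
WWKKYWW
After op 4 fill(4,6,G) [30 cells changed]:
GGGGGGG
GGGGGGG
GGKKBGG
GGKKGGG
GGKKGBG
GGKKYGG
After op 5 fill(3,1,K) [31 cells changed]:
KKKKKKK
KKKKKKK
KKKKBKK
KKKKKKK
KKKKKBK
KKKKYKK

Answer: 31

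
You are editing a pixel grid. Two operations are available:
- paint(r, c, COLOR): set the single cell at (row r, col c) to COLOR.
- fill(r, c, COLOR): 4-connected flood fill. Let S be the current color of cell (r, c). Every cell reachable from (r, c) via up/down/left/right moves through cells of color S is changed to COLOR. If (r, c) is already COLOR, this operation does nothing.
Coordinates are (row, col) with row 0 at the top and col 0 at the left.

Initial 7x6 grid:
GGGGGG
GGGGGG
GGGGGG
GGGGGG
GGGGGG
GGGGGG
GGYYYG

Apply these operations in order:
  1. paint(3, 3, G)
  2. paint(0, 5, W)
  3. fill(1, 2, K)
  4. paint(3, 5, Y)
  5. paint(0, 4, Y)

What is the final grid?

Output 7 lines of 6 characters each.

Answer: KKKKYW
KKKKKK
KKKKKK
KKKKKY
KKKKKK
KKKKKK
KKYYYK

Derivation:
After op 1 paint(3,3,G):
GGGGGG
GGGGGG
GGGGGG
GGGGGG
GGGGGG
GGGGGG
GGYYYG
After op 2 paint(0,5,W):
GGGGGW
GGGGGG
GGGGGG
GGGGGG
GGGGGG
GGGGGG
GGYYYG
After op 3 fill(1,2,K) [38 cells changed]:
KKKKKW
KKKKKK
KKKKKK
KKKKKK
KKKKKK
KKKKKK
KKYYYK
After op 4 paint(3,5,Y):
KKKKKW
KKKKKK
KKKKKK
KKKKKY
KKKKKK
KKKKKK
KKYYYK
After op 5 paint(0,4,Y):
KKKKYW
KKKKKK
KKKKKK
KKKKKY
KKKKKK
KKKKKK
KKYYYK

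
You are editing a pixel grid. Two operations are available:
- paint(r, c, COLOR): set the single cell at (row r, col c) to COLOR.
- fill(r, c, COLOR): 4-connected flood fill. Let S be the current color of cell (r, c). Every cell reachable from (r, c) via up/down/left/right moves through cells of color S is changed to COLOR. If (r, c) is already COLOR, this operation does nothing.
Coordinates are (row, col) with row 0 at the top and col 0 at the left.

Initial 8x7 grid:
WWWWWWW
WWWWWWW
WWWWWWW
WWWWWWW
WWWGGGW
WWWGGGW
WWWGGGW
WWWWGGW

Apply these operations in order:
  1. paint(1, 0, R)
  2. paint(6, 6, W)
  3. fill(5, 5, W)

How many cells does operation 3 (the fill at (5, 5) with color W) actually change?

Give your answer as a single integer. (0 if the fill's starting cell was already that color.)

After op 1 paint(1,0,R):
WWWWWWW
RWWWWWW
WWWWWWW
WWWWWWW
WWWGGGW
WWWGGGW
WWWGGGW
WWWWGGW
After op 2 paint(6,6,W):
WWWWWWW
RWWWWWW
WWWWWWW
WWWWWWW
WWWGGGW
WWWGGGW
WWWGGGW
WWWWGGW
After op 3 fill(5,5,W) [11 cells changed]:
WWWWWWW
RWWWWWW
WWWWWWW
WWWWWWW
WWWWWWW
WWWWWWW
WWWWWWW
WWWWWWW

Answer: 11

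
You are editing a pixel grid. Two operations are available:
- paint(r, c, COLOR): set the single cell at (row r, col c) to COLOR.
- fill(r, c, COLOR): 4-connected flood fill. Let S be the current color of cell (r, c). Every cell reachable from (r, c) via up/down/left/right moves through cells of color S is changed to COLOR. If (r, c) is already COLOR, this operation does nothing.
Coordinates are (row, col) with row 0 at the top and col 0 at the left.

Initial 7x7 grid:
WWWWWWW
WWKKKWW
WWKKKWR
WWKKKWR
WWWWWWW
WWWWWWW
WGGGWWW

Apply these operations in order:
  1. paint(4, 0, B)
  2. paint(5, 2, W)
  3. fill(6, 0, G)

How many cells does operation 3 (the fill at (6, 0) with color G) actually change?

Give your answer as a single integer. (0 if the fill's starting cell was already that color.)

After op 1 paint(4,0,B):
WWWWWWW
WWKKKWW
WWKKKWR
WWKKKWR
BWWWWWW
WWWWWWW
WGGGWWW
After op 2 paint(5,2,W):
WWWWWWW
WWKKKWW
WWKKKWR
WWKKKWR
BWWWWWW
WWWWWWW
WGGGWWW
After op 3 fill(6,0,G) [34 cells changed]:
GGGGGGG
GGKKKGG
GGKKKGR
GGKKKGR
BGGGGGG
GGGGGGG
GGGGGGG

Answer: 34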